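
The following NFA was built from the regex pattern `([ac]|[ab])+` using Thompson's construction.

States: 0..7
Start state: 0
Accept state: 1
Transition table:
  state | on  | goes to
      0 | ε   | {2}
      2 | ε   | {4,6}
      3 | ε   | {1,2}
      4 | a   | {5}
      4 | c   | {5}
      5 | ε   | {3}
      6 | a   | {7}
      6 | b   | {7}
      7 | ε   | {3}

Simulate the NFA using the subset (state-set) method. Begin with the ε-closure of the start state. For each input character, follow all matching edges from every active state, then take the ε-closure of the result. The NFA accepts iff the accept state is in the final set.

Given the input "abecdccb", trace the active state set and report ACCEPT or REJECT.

Answer: REJECT

Derivation:
initial (ε-close {0}): {0,2,4,6}
'a' @ 1: {1,2,3,4,5,6,7}  (accept∈set)
'b' @ 2: {1,2,3,4,6,7}  (accept∈set)
'e' @ 3: {}  — no active states
rest 'cdccb' ignored (set empty)
after full input: {}  (accept=1 not in)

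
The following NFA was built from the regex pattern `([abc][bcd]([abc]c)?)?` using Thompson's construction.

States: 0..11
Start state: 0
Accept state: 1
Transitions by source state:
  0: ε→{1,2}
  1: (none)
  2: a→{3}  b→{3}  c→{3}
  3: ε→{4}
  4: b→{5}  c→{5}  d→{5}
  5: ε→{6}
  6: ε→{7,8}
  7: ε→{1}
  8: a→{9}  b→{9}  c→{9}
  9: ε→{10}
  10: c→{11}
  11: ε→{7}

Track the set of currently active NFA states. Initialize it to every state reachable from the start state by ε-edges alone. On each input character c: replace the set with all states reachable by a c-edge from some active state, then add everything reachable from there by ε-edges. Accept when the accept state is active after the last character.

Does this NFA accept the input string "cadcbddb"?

start: ε-closure({0}) = {0,1,2}
'c' @ 1: {3,4}
'a' @ 2: {}  — no active states
rest 'dcbddb' ignored (set empty)
final: {}; accept 1 not in set

Answer: REJECT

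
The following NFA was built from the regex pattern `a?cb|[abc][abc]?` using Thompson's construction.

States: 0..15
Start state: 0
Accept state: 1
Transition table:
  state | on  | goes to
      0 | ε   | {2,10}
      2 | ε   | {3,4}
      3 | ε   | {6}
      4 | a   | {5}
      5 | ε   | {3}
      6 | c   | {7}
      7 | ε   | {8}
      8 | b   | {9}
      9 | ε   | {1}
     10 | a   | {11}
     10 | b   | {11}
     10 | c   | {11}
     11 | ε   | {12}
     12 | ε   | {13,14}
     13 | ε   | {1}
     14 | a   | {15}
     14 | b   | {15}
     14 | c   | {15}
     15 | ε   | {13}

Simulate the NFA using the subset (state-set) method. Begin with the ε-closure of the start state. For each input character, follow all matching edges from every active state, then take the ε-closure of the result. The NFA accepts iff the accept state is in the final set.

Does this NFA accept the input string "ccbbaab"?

start: ε-closure({0}) = {0,2,3,4,6,10}
'c' @ 1: {1,7,8,11,12,13,14}  (accept∈set)
'c' @ 2: {1,13,15}  (accept∈set)
'b' @ 3: {}  — state set empty
rest 'baab' ignored (set empty)
end set {} — state 1 not in

Answer: REJECT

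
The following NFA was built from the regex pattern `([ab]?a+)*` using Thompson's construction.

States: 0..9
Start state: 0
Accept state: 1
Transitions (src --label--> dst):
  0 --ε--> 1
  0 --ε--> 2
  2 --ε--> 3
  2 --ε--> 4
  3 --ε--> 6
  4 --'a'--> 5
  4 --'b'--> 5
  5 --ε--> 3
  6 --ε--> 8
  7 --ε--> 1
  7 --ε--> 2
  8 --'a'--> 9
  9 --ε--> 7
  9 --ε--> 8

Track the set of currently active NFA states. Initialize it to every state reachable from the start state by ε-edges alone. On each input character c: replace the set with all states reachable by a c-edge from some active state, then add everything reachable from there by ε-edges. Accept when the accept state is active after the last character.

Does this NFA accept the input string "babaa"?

start: ε-closure({0}) = {0,1,2,3,4,6,8}
'b' @ 1: {3,5,6,8}
'a' @ 2: {1,2,3,4,6,7,8,9}  [accepting]
'b' @ 3: {3,5,6,8}
'a' @ 4: {1,2,3,4,6,7,8,9}  [accepting]
'a' @ 5: {1,2,3,4,5,6,7,8,9}  [accepting]
after full input: {1,2,3,4,5,6,7,8,9}  (accept=1 in)

Answer: ACCEPT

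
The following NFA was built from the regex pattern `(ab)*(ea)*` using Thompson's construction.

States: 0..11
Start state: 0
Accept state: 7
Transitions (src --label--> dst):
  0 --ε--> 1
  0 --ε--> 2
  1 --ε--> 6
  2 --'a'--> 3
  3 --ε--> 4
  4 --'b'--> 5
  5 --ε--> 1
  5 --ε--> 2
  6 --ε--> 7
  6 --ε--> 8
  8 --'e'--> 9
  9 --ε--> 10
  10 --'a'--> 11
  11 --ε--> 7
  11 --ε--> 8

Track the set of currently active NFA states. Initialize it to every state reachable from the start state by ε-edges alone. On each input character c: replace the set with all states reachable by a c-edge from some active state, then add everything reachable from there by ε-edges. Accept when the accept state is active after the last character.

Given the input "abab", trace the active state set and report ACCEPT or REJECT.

Answer: ACCEPT

Steps:
S₀ = ε-closure({0}) = {0,1,2,6,7,8}
'a' @ 1: {3,4}
'b' @ 2: {1,2,5,6,7,8}  [accepting]
'a' @ 3: {3,4}
'b' @ 4: {1,2,5,6,7,8}  [accepting]
after full input: {1,2,5,6,7,8}  (accept=7 in)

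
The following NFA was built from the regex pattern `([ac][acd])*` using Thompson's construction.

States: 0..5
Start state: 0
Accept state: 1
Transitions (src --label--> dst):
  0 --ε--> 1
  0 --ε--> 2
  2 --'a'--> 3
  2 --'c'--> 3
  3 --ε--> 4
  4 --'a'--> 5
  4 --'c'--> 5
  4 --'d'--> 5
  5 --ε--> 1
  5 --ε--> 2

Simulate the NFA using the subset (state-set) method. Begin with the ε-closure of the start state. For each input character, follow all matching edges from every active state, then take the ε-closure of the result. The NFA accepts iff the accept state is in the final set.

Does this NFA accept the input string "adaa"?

Answer: ACCEPT

Derivation:
start: ε-closure({0}) = {0,1,2}
'a' @ 1: {3,4}
'd' @ 2: {1,2,5}  (accept∈set)
'a' @ 3: {3,4}
'a' @ 4: {1,2,5}  (accept∈set)
after full input: {1,2,5}  (accept=1 in)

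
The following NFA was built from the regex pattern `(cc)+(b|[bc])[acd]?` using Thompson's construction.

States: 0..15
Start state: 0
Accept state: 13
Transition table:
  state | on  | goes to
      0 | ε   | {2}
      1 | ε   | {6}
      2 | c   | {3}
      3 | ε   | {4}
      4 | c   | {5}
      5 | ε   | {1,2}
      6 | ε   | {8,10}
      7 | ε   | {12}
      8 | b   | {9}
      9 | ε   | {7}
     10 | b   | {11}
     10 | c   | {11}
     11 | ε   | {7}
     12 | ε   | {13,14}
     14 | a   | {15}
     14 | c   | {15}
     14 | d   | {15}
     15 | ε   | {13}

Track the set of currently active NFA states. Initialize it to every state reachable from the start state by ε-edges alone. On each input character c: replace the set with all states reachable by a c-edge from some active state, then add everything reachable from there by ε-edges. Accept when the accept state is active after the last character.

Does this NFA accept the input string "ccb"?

start: ε-closure({0}) = {0,2}
'c' @ 1: {3,4}
'c' @ 2: {1,2,5,6,8,10}
'b' @ 3: {7,9,11,12,13,14}  ✓accept
after full input: {7,9,11,12,13,14}  (accept=13 in)

Answer: ACCEPT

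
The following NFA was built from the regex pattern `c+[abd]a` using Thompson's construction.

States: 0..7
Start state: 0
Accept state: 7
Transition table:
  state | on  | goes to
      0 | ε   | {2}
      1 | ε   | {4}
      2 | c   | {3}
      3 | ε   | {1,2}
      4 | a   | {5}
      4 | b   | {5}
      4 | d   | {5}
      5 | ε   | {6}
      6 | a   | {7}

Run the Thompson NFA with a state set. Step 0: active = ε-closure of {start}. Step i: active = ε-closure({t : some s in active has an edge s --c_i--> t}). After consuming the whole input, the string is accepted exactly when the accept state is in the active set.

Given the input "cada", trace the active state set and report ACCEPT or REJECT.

Answer: REJECT

Trace:
S₀ = ε-closure({0}) = {0,2}
'c' @ 1: {1,2,3,4}
'a' @ 2: {5,6}
'd' @ 3: {}  — state set empty
rest 'a' ignored (set empty)
final: {}; accept 7 not in set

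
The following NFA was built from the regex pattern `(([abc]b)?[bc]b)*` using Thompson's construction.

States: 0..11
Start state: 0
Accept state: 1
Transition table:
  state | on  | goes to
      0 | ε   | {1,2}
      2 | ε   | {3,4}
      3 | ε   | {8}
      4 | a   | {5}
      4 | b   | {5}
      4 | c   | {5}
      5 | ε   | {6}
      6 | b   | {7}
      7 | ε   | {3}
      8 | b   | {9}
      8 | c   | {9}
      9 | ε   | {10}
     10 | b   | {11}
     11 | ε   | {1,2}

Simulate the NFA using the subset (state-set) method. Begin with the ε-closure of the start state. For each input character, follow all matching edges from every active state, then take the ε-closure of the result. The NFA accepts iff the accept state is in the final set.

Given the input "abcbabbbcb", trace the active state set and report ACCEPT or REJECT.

start: ε-closure({0}) = {0,1,2,3,4,8}
'a' @ 1: {5,6}
'b' @ 2: {3,7,8}
'c' @ 3: {9,10}
'b' @ 4: {1,2,3,4,8,11}  (accept∈set)
'a' @ 5: {5,6}
'b' @ 6: {3,7,8}
'b' @ 7: {9,10}
'b' @ 8: {1,2,3,4,8,11}  (accept∈set)
'c' @ 9: {5,6,9,10}
'b' @ 10: {1,2,3,4,7,8,11}  (accept∈set)
end set {1,2,3,4,7,8,11} — state 1 in

Answer: ACCEPT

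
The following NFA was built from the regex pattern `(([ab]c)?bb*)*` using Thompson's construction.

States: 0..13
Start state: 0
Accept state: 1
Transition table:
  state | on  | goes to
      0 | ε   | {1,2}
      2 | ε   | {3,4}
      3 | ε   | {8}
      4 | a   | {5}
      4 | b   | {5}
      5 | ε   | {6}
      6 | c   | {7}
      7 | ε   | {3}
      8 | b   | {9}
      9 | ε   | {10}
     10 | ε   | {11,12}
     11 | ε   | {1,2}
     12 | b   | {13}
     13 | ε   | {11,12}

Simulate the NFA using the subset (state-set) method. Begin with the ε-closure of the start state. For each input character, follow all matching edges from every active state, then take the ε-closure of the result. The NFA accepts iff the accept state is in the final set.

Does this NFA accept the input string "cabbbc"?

Answer: REJECT

Trace:
S₀ = ε-closure({0}) = {0,1,2,3,4,8}
'c' @ 1: {}  — no active states
rest 'abbbc' ignored (set empty)
end set {} — state 1 not in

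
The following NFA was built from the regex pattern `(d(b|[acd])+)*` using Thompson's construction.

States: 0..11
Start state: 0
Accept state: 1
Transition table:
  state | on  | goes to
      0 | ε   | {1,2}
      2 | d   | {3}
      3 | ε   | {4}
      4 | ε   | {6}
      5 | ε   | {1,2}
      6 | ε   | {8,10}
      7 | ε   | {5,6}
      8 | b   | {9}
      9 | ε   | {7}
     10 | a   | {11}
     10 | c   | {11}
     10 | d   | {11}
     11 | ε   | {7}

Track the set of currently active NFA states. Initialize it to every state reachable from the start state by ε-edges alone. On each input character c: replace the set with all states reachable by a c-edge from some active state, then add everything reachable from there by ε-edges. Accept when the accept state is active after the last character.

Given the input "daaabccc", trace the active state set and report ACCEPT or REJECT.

Answer: ACCEPT

Steps:
initial (ε-close {0}): {0,1,2}
'd' @ 1: {3,4,6,8,10}
'a' @ 2: {1,2,5,6,7,8,10,11}  [accepting]
'a' @ 3: {1,2,5,6,7,8,10,11}  [accepting]
'a' @ 4: {1,2,5,6,7,8,10,11}  [accepting]
'b' @ 5: {1,2,5,6,7,8,9,10}  [accepting]
'c' @ 6: {1,2,5,6,7,8,10,11}  [accepting]
'c' @ 7: {1,2,5,6,7,8,10,11}  [accepting]
'c' @ 8: {1,2,5,6,7,8,10,11}  [accepting]
final: {1,2,5,6,7,8,10,11}; accept 1 in set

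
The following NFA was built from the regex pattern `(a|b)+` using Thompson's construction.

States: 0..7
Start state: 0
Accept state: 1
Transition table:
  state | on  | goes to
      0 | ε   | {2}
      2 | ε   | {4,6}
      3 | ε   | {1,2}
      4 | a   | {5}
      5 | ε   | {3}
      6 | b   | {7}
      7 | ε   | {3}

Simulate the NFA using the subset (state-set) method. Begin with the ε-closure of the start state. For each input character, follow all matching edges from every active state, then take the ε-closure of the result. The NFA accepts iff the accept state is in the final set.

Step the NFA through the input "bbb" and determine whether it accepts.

Answer: ACCEPT

Derivation:
start: ε-closure({0}) = {0,2,4,6}
'b' @ 1: {1,2,3,4,6,7}  (accept∈set)
'b' @ 2: {1,2,3,4,6,7}  (accept∈set)
'b' @ 3: {1,2,3,4,6,7}  (accept∈set)
final: {1,2,3,4,6,7}; accept 1 in set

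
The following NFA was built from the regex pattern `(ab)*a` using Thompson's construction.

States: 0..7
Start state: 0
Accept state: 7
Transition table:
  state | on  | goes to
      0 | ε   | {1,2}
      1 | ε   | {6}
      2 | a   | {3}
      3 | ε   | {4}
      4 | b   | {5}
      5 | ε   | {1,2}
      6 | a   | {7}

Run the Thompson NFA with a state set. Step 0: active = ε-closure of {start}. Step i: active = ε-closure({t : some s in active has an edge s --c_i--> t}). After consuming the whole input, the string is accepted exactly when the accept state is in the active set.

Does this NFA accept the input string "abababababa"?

S₀ = ε-closure({0}) = {0,1,2,6}
'a' @ 1: {3,4,7}  [accepting]
'b' @ 2: {1,2,5,6}
'a' @ 3: {3,4,7}  [accepting]
'b' @ 4: {1,2,5,6}
'a' @ 5: {3,4,7}  [accepting]
'b' @ 6: {1,2,5,6}
'a' @ 7: {3,4,7}  [accepting]
'b' @ 8: {1,2,5,6}
'a' @ 9: {3,4,7}  [accepting]
'b' @ 10: {1,2,5,6}
'a' @ 11: {3,4,7}  [accepting]
end set {3,4,7} — state 7 in

Answer: ACCEPT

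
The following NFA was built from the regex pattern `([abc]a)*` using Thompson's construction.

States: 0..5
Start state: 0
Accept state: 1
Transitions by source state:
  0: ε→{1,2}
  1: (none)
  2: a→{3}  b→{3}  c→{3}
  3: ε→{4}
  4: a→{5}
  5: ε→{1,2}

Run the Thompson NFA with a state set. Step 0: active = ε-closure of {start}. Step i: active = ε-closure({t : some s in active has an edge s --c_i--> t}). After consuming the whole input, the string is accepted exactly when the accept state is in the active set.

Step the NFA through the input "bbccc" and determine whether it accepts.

initial (ε-close {0}): {0,1,2}
'b' @ 1: {3,4}
'b' @ 2: {}  — no active states
rest 'ccc' ignored (set empty)
final: {}; accept 1 not in set

Answer: REJECT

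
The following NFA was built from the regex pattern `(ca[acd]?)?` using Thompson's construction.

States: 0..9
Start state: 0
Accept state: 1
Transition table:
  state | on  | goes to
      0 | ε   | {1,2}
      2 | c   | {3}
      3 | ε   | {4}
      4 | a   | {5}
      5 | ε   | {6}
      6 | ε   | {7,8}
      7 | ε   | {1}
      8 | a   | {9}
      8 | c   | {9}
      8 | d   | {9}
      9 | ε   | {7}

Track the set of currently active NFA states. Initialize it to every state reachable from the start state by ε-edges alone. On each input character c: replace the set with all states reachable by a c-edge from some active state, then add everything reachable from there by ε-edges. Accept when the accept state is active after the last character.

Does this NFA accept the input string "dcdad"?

Answer: REJECT

Steps:
initial (ε-close {0}): {0,1,2}
'd' @ 1: {}  — no active states
rest 'cdad' ignored (set empty)
end set {} — state 1 not in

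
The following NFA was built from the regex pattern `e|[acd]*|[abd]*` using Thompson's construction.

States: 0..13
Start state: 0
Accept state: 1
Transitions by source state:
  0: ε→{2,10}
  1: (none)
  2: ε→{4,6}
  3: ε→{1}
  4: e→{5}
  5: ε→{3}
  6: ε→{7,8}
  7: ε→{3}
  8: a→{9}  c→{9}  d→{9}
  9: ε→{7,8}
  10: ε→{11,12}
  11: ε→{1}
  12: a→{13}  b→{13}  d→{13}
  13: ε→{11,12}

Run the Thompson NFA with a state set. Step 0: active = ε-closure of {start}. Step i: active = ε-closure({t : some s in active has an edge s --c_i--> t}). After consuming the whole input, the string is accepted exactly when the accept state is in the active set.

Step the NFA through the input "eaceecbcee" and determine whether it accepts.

start: ε-closure({0}) = {0,1,2,3,4,6,7,8,10,11,12}
'e' @ 1: {1,3,5}  (accept∈set)
'a' @ 2: {}  — state set empty
rest 'ceecbcee' ignored (set empty)
after full input: {}  (accept=1 not in)

Answer: REJECT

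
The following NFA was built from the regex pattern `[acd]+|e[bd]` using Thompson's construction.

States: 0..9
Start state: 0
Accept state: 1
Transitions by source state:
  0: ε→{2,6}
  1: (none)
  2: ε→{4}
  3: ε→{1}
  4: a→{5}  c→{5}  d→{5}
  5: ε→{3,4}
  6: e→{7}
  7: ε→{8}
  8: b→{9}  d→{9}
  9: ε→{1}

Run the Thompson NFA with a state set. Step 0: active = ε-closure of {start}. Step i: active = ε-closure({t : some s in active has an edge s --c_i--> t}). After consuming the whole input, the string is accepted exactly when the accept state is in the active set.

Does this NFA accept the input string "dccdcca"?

start: ε-closure({0}) = {0,2,4,6}
'd' @ 1: {1,3,4,5}  (accept∈set)
'c' @ 2: {1,3,4,5}  (accept∈set)
'c' @ 3: {1,3,4,5}  (accept∈set)
'd' @ 4: {1,3,4,5}  (accept∈set)
'c' @ 5: {1,3,4,5}  (accept∈set)
'c' @ 6: {1,3,4,5}  (accept∈set)
'a' @ 7: {1,3,4,5}  (accept∈set)
end set {1,3,4,5} — state 1 in

Answer: ACCEPT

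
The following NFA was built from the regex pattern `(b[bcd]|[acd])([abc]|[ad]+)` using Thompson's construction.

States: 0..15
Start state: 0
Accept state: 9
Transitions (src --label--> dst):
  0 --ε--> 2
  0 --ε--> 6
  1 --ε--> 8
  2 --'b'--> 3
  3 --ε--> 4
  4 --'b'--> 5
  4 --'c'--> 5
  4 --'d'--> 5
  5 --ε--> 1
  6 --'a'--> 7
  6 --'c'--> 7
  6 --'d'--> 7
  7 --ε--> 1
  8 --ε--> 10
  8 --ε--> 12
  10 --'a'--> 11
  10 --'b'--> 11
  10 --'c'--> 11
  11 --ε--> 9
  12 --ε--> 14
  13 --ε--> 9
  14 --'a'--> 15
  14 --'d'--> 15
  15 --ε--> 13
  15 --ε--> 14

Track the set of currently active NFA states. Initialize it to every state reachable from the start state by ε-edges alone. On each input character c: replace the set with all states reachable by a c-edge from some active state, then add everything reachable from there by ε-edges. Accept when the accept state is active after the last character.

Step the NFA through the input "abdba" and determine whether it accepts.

start: ε-closure({0}) = {0,2,6}
'a' @ 1: {1,7,8,10,12,14}
'b' @ 2: {9,11}  ✓accept
'd' @ 3: {}  — dead — no transitions
rest 'ba' ignored (set empty)
after full input: {}  (accept=9 not in)

Answer: REJECT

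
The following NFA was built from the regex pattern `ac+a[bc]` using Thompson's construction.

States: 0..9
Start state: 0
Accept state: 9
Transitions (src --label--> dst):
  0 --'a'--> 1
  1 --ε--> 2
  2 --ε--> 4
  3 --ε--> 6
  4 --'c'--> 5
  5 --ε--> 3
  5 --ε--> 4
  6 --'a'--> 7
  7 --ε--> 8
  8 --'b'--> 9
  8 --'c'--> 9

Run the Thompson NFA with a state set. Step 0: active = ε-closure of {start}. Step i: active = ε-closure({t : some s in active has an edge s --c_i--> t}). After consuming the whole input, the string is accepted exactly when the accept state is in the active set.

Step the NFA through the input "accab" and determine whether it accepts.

initial (ε-close {0}): {0}
'a' @ 1: {1,2,4}
'c' @ 2: {3,4,5,6}
'c' @ 3: {3,4,5,6}
'a' @ 4: {7,8}
'b' @ 5: {9}  [accepting]
after full input: {9}  (accept=9 in)

Answer: ACCEPT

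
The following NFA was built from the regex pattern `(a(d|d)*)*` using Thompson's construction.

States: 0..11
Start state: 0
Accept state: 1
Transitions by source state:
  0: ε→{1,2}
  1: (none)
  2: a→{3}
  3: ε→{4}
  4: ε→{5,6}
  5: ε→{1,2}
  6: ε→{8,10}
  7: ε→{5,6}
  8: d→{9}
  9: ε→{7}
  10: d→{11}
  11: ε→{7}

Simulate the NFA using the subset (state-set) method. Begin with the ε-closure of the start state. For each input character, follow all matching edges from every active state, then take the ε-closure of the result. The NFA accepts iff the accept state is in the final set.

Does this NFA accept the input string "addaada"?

Answer: ACCEPT

Derivation:
initial (ε-close {0}): {0,1,2}
'a' @ 1: {1,2,3,4,5,6,8,10}  ✓accept
'd' @ 2: {1,2,5,6,7,8,9,10,11}  ✓accept
'd' @ 3: {1,2,5,6,7,8,9,10,11}  ✓accept
'a' @ 4: {1,2,3,4,5,6,8,10}  ✓accept
'a' @ 5: {1,2,3,4,5,6,8,10}  ✓accept
'd' @ 6: {1,2,5,6,7,8,9,10,11}  ✓accept
'a' @ 7: {1,2,3,4,5,6,8,10}  ✓accept
final: {1,2,3,4,5,6,8,10}; accept 1 in set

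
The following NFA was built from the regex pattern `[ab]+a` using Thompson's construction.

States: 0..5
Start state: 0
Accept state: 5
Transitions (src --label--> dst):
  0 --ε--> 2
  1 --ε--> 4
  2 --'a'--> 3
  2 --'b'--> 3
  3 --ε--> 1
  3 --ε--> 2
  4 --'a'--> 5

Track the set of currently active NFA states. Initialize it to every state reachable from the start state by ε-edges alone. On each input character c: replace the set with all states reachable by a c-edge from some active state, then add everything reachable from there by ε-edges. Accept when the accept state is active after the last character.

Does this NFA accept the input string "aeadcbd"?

Answer: REJECT

Trace:
initial (ε-close {0}): {0,2}
'a' @ 1: {1,2,3,4}
'e' @ 2: {}  — dead — no transitions
rest 'adcbd' ignored (set empty)
end set {} — state 5 not in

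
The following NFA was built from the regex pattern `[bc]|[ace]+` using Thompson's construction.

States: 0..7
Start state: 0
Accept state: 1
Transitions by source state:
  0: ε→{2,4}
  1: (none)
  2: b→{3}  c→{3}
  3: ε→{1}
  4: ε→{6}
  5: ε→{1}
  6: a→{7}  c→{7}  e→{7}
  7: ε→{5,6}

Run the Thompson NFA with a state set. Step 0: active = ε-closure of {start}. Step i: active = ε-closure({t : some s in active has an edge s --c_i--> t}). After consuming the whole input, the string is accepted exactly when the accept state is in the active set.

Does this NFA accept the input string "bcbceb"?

Answer: REJECT

Trace:
S₀ = ε-closure({0}) = {0,2,4,6}
'b' @ 1: {1,3}  (accept∈set)
'c' @ 2: {}  — dead — no transitions
rest 'bceb' ignored (set empty)
after full input: {}  (accept=1 not in)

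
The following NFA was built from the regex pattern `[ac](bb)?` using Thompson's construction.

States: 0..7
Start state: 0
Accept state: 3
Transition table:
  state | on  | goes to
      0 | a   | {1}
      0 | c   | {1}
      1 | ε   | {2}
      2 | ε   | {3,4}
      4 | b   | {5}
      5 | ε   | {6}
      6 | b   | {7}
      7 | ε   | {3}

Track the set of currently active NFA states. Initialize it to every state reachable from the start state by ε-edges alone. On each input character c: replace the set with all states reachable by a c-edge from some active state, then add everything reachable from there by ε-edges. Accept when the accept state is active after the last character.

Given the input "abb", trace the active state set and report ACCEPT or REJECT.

initial (ε-close {0}): {0}
'a' @ 1: {1,2,3,4}  (accept∈set)
'b' @ 2: {5,6}
'b' @ 3: {3,7}  (accept∈set)
final: {3,7}; accept 3 in set

Answer: ACCEPT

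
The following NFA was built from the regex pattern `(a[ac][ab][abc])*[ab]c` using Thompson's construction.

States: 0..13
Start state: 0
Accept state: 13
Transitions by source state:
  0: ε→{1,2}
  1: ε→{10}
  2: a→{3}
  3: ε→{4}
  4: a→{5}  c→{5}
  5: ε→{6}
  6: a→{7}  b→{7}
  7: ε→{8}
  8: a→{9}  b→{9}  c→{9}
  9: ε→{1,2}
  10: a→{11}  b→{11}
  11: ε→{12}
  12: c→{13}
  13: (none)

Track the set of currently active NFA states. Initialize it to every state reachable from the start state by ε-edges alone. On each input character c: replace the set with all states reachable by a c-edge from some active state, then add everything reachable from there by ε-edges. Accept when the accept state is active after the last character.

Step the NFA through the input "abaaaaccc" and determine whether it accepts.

Answer: REJECT

Trace:
initial (ε-close {0}): {0,1,2,10}
'a' @ 1: {3,4,11,12}
'b' @ 2: {}  — state set empty
rest 'aaaaccc' ignored (set empty)
final: {}; accept 13 not in set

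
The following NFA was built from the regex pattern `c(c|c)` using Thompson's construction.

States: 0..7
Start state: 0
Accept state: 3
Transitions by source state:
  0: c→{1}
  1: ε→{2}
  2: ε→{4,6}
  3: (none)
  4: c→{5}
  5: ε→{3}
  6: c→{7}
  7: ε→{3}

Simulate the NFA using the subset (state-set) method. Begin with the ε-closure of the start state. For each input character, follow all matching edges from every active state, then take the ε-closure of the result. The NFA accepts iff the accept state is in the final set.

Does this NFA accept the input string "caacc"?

Answer: REJECT

Trace:
S₀ = ε-closure({0}) = {0}
'c' @ 1: {1,2,4,6}
'a' @ 2: {}  — dead — no transitions
rest 'acc' ignored (set empty)
end set {} — state 3 not in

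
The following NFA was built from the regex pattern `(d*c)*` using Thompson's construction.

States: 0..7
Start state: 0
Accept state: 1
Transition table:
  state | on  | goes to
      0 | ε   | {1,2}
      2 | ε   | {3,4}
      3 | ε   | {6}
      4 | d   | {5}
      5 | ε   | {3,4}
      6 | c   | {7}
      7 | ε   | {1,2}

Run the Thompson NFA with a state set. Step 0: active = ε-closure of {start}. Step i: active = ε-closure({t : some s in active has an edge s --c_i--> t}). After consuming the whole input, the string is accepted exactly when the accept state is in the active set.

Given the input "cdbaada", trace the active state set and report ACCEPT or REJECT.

Answer: REJECT

Steps:
initial (ε-close {0}): {0,1,2,3,4,6}
'c' @ 1: {1,2,3,4,6,7}  [accepting]
'd' @ 2: {3,4,5,6}
'b' @ 3: {}  — dead — no transitions
rest 'aada' ignored (set empty)
final: {}; accept 1 not in set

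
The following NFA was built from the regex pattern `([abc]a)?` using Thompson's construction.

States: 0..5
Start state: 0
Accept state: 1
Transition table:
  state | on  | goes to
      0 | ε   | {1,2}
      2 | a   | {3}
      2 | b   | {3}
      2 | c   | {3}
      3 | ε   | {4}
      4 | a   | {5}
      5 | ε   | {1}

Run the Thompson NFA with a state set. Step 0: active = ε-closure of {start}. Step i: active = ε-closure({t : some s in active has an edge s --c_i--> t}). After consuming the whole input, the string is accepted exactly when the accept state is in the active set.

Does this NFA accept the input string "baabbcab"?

Answer: REJECT

Trace:
start: ε-closure({0}) = {0,1,2}
'b' @ 1: {3,4}
'a' @ 2: {1,5}  ✓accept
'a' @ 3: {}  — state set empty
rest 'bbcab' ignored (set empty)
final: {}; accept 1 not in set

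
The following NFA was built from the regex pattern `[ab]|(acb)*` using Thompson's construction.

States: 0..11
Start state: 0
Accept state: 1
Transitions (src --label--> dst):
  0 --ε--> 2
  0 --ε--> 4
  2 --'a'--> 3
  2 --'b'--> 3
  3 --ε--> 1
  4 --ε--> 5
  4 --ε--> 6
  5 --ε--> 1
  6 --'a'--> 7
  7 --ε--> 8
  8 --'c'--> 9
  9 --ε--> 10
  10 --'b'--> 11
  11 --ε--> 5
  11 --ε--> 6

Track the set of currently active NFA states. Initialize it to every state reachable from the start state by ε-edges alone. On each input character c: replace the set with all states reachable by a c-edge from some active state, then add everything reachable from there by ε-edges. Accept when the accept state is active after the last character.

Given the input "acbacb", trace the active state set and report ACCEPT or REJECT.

Answer: ACCEPT

Trace:
start: ε-closure({0}) = {0,1,2,4,5,6}
'a' @ 1: {1,3,7,8}  [accepting]
'c' @ 2: {9,10}
'b' @ 3: {1,5,6,11}  [accepting]
'a' @ 4: {7,8}
'c' @ 5: {9,10}
'b' @ 6: {1,5,6,11}  [accepting]
final: {1,5,6,11}; accept 1 in set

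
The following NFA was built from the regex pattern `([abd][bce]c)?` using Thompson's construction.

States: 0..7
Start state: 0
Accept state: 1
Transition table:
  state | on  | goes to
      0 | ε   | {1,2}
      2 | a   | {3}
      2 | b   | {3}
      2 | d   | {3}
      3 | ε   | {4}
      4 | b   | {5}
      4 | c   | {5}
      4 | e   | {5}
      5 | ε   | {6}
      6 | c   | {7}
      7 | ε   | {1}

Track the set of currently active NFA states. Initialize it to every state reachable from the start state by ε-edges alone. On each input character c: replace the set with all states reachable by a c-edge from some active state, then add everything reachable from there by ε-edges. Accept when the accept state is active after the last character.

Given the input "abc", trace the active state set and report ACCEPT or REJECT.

start: ε-closure({0}) = {0,1,2}
'a' @ 1: {3,4}
'b' @ 2: {5,6}
'c' @ 3: {1,7}  ✓accept
after full input: {1,7}  (accept=1 in)

Answer: ACCEPT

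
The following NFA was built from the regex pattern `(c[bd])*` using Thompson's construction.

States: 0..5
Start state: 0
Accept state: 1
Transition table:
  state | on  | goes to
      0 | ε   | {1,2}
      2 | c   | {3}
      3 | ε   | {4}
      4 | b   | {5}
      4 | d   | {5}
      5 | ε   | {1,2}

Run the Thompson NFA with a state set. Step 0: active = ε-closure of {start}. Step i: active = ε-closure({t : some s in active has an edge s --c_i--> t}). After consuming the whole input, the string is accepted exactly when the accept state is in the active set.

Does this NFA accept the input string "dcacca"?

Answer: REJECT

Derivation:
initial (ε-close {0}): {0,1,2}
'd' @ 1: {}  — no active states
rest 'cacca' ignored (set empty)
end set {} — state 1 not in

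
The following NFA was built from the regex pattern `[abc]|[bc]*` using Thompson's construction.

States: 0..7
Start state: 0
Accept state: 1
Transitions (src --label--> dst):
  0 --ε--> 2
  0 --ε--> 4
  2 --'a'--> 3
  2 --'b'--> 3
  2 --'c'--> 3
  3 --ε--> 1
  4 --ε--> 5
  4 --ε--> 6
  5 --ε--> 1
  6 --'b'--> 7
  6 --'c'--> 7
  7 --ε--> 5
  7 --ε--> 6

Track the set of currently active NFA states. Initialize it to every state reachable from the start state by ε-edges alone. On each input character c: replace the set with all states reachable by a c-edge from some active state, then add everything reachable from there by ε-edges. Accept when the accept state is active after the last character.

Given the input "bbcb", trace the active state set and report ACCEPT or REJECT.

S₀ = ε-closure({0}) = {0,1,2,4,5,6}
'b' @ 1: {1,3,5,6,7}  (accept∈set)
'b' @ 2: {1,5,6,7}  (accept∈set)
'c' @ 3: {1,5,6,7}  (accept∈set)
'b' @ 4: {1,5,6,7}  (accept∈set)
end set {1,5,6,7} — state 1 in

Answer: ACCEPT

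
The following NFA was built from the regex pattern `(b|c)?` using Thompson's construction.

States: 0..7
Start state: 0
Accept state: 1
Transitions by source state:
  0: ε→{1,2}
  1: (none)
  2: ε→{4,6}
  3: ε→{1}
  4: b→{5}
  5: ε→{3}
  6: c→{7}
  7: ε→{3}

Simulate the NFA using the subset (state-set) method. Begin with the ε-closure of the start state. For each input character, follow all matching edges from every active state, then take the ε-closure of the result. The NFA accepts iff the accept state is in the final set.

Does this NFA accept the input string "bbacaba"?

Answer: REJECT

Trace:
initial (ε-close {0}): {0,1,2,4,6}
'b' @ 1: {1,3,5}  ✓accept
'b' @ 2: {}  — dead — no transitions
rest 'acaba' ignored (set empty)
final: {}; accept 1 not in set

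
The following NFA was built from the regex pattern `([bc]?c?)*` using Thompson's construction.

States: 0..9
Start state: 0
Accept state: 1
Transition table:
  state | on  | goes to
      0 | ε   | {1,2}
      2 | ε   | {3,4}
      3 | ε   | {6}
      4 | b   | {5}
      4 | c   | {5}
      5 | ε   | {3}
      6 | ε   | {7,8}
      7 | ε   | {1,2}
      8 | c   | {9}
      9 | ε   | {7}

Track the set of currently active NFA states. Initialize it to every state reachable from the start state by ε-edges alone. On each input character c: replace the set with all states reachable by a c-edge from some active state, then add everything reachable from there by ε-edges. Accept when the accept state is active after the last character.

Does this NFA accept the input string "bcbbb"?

Answer: ACCEPT

Trace:
S₀ = ε-closure({0}) = {0,1,2,3,4,6,7,8}
'b' @ 1: {1,2,3,4,5,6,7,8}  [accepting]
'c' @ 2: {1,2,3,4,5,6,7,8,9}  [accepting]
'b' @ 3: {1,2,3,4,5,6,7,8}  [accepting]
'b' @ 4: {1,2,3,4,5,6,7,8}  [accepting]
'b' @ 5: {1,2,3,4,5,6,7,8}  [accepting]
end set {1,2,3,4,5,6,7,8} — state 1 in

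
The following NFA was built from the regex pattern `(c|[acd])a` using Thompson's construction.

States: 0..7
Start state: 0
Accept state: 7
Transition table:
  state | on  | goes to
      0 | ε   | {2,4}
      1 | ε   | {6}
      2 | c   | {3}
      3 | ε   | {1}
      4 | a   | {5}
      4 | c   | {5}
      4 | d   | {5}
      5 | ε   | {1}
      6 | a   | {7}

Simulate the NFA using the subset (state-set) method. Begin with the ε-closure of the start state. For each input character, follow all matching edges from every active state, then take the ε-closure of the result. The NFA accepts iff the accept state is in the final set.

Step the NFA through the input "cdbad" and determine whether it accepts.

Answer: REJECT

Trace:
start: ε-closure({0}) = {0,2,4}
'c' @ 1: {1,3,5,6}
'd' @ 2: {}  — dead — no transitions
rest 'bad' ignored (set empty)
final: {}; accept 7 not in set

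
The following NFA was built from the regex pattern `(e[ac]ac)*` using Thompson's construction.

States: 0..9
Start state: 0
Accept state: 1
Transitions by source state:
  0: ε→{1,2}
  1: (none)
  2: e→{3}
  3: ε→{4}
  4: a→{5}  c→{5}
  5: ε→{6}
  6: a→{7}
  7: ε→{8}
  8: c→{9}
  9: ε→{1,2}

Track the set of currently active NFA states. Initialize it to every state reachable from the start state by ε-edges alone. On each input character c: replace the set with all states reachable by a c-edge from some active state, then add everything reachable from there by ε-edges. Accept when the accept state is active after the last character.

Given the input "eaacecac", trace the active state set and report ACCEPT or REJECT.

Answer: ACCEPT

Steps:
S₀ = ε-closure({0}) = {0,1,2}
'e' @ 1: {3,4}
'a' @ 2: {5,6}
'a' @ 3: {7,8}
'c' @ 4: {1,2,9}  [accepting]
'e' @ 5: {3,4}
'c' @ 6: {5,6}
'a' @ 7: {7,8}
'c' @ 8: {1,2,9}  [accepting]
final: {1,2,9}; accept 1 in set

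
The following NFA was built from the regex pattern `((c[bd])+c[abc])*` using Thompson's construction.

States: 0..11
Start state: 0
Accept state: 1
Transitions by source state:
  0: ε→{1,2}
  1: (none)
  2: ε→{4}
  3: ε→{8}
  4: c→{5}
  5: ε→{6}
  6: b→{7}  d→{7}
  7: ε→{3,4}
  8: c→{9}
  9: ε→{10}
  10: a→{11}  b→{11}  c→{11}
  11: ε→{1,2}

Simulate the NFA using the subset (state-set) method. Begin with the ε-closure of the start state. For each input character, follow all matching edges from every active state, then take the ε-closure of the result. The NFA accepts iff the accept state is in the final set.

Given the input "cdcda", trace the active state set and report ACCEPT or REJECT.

initial (ε-close {0}): {0,1,2,4}
'c' @ 1: {5,6}
'd' @ 2: {3,4,7,8}
'c' @ 3: {5,6,9,10}
'd' @ 4: {3,4,7,8}
'a' @ 5: {}  — dead — no transitions
end set {} — state 1 not in

Answer: REJECT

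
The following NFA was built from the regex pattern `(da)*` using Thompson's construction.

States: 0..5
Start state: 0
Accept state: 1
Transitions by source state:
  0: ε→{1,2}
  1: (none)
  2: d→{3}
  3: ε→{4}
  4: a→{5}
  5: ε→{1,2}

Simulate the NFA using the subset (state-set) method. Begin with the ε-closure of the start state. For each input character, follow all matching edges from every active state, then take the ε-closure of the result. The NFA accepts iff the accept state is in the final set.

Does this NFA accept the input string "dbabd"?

initial (ε-close {0}): {0,1,2}
'd' @ 1: {3,4}
'b' @ 2: {}  — dead — no transitions
rest 'abd' ignored (set empty)
final: {}; accept 1 not in set

Answer: REJECT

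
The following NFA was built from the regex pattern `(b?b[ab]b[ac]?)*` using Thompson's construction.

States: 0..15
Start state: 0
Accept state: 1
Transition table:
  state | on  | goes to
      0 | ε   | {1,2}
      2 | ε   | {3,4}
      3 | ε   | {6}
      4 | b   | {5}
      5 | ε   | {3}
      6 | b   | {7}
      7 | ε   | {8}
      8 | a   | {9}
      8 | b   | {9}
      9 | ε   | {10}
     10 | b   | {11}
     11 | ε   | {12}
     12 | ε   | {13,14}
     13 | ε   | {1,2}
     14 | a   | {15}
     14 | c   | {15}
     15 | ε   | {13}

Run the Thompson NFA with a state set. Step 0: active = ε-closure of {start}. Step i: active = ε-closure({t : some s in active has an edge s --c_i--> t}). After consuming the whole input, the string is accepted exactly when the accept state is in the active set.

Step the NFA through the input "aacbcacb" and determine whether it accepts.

start: ε-closure({0}) = {0,1,2,3,4,6}
'a' @ 1: {}  — no active states
rest 'acbcacb' ignored (set empty)
end set {} — state 1 not in

Answer: REJECT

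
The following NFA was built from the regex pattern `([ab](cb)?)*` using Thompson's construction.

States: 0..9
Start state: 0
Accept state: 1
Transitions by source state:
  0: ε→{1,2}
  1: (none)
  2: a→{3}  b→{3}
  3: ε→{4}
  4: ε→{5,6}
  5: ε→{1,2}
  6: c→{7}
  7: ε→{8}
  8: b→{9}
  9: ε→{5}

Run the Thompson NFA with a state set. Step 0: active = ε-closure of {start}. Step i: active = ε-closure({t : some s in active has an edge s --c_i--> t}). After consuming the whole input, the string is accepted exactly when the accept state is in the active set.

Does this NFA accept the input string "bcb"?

Answer: ACCEPT

Derivation:
start: ε-closure({0}) = {0,1,2}
'b' @ 1: {1,2,3,4,5,6}  ✓accept
'c' @ 2: {7,8}
'b' @ 3: {1,2,5,9}  ✓accept
end set {1,2,5,9} — state 1 in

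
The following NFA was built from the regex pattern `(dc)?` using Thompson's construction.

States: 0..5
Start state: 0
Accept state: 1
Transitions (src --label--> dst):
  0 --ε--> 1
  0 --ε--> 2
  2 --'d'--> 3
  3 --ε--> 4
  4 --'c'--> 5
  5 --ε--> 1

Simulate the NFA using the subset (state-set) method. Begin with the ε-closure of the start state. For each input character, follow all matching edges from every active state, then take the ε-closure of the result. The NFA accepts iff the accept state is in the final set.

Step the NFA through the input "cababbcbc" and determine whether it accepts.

S₀ = ε-closure({0}) = {0,1,2}
'c' @ 1: {}  — state set empty
rest 'ababbcbc' ignored (set empty)
end set {} — state 1 not in

Answer: REJECT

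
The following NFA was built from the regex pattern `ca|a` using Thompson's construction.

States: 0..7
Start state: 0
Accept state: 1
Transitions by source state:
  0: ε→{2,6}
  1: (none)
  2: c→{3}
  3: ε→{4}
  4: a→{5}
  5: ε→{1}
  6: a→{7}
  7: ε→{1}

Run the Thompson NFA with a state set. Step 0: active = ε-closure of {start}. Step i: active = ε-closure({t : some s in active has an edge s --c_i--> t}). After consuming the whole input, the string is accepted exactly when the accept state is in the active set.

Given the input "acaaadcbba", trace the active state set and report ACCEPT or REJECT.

start: ε-closure({0}) = {0,2,6}
'a' @ 1: {1,7}  [accepting]
'c' @ 2: {}  — no active states
rest 'aaadcbba' ignored (set empty)
final: {}; accept 1 not in set

Answer: REJECT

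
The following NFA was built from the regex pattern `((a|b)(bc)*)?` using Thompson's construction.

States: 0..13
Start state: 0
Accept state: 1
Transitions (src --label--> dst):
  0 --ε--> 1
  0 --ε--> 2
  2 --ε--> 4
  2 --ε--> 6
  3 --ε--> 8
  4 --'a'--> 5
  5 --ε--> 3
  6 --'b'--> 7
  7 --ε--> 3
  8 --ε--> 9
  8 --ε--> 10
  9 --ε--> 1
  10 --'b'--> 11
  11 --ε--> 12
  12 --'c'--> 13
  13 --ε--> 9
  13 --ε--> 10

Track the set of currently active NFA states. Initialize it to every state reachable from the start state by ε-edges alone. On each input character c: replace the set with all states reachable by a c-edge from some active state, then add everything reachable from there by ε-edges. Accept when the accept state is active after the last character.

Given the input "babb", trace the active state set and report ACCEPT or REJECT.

Answer: REJECT

Trace:
initial (ε-close {0}): {0,1,2,4,6}
'b' @ 1: {1,3,7,8,9,10}  ✓accept
'a' @ 2: {}  — state set empty
rest 'bb' ignored (set empty)
after full input: {}  (accept=1 not in)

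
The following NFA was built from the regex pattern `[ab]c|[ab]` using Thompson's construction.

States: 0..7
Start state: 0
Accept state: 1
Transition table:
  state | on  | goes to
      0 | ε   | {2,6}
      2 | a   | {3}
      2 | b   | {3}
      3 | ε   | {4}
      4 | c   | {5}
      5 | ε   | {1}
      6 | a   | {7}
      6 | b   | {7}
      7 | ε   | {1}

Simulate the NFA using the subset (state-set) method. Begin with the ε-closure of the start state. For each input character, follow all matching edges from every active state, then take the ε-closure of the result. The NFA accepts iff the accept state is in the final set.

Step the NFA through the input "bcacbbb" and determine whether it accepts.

Answer: REJECT

Derivation:
initial (ε-close {0}): {0,2,6}
'b' @ 1: {1,3,4,7}  ✓accept
'c' @ 2: {1,5}  ✓accept
'a' @ 3: {}  — dead — no transitions
rest 'cbbb' ignored (set empty)
final: {}; accept 1 not in set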